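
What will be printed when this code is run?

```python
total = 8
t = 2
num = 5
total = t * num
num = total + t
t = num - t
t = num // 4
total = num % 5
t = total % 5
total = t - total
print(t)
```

total = 2*5 = 10
num = 10+2 = 12
t = 12-2 = 10
t = 12//4 = 3
total = 12%5 = 2
t = 2%5 = 2
total = 2-2 = 0

2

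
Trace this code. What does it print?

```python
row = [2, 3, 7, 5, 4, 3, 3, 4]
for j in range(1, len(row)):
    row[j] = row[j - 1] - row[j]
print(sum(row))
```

j=1: row[1] = 2-3 = -1 → [2, -1, 7, 5, 4, 3, 3, 4]
j=2: row[2] = (-1)-7 = -8 → [2, -1, -8, 5, 4, 3, 3, 4]
j=3: row[3] = (-8)-5 = -13 → [2, -1, -8, -13, 4, 3, 3, 4]
j=4: row[4] = (-13)-4 = -17 → [2, -1, -8, -13, -17, 3, 3, 4]
j=5: row[5] = (-17)-3 = -20 → [2, -1, -8, -13, -17, -20, 3, 4]
j=6: row[6] = (-20)-3 = -23 → [2, -1, -8, -13, -17, -20, -23, 4]
j=7: row[7] = (-23)-4 = -27 → [2, -1, -8, -13, -17, -20, -23, -27]
sum = -107

-107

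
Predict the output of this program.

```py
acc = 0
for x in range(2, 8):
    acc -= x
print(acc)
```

x=2: acc = 0-2 = -2
x=3: acc = (-2)-3 = -5
x=4: acc = (-5)-4 = -9
x=5: acc = (-9)-5 = -14
x=6: acc = (-14)-6 = -20
x=7: acc = (-20)-7 = -27

-27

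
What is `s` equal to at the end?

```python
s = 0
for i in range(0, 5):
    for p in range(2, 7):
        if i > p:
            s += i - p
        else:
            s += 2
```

i=0,p=2: not 0>2, s = 0+2 = 2
i=0,p=3: not 0>3, s = 2+2 = 4
i=0,p=4: not 0>4, s = 4+2 = 6
i=0,p=5: not 0>5, s = 6+2 = 8
i=0,p=6: not 0>6, s = 8+2 = 10
i=1,p=2: not 1>2, s = 10+2 = 12
i=1,p=3: not 1>3, s = 12+2 = 14
i=1,p=4: not 1>4, s = 14+2 = 16
i=1,p=5: not 1>5, s = 16+2 = 18
i=1,p=6: not 1>6, s = 18+2 = 20
i=2,p=2: not 2>2, s = 20+2 = 22
i=2,p=3: not 2>3, s = 22+2 = 24
i=2,p=4: not 2>4, s = 24+2 = 26
i=2,p=5: not 2>5, s = 26+2 = 28
i=2,p=6: not 2>6, s = 28+2 = 30
i=3,p=2: 3>2, s = 30+1 = 31
i=3,p=3: not 3>3, s = 31+2 = 33
i=3,p=4: not 3>4, s = 33+2 = 35
i=3,p=5: not 3>5, s = 35+2 = 37
i=3,p=6: not 3>6, s = 37+2 = 39
i=4,p=2: 4>2, s = 39+2 = 41
i=4,p=3: 4>3, s = 41+1 = 42
i=4,p=4: not 4>4, s = 42+2 = 44
i=4,p=5: not 4>5, s = 44+2 = 46
i=4,p=6: not 4>6, s = 46+2 = 48

48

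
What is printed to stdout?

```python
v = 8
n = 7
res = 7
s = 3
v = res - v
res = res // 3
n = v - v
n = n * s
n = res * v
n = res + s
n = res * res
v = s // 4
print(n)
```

4

v = 7-8 = -1
res = 7//3 = 2
n = (-1)-(-1) = 0
n = 0*3 = 0
n = 2*(-1) = -2
n = 2+3 = 5
n = 2*2 = 4
v = 3//4 = 0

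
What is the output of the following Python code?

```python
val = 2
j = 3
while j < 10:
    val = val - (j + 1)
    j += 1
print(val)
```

j=3: val = 2-4 = -2
j=4: val = (-2)-5 = -7
j=5: val = (-7)-6 = -13
j=6: val = (-13)-7 = -20
j=7: val = (-20)-8 = -28
j=8: val = (-28)-9 = -37
j=9: val = (-37)-10 = -47

-47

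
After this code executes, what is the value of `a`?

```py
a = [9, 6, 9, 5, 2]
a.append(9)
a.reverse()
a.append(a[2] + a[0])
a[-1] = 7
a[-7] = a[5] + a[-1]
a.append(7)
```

[16, 2, 5, 9, 6, 9, 7, 7]

append 9 → [9, 6, 9, 5, 2, 9]
reverse → [9, 2, 5, 9, 6, 9]
append a[2]+a[0] = 5+9 = 14 → [9, 2, 5, 9, 6, 9, 14]
a[-1] = 7 → [9, 2, 5, 9, 6, 9, 7]
a[-7] = a[5]+a[-1] = 9+7 = 16 → [16, 2, 5, 9, 6, 9, 7]
append 7 → [16, 2, 5, 9, 6, 9, 7, 7]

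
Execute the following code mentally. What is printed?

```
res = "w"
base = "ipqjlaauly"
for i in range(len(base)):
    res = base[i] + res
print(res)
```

i=0: prepend 'i' → 'iw'
i=1: prepend 'p' → 'piw'
i=2: prepend 'q' → 'qpiw'
i=3: prepend 'j' → 'jqpiw'
i=4: prepend 'l' → 'ljqpiw'
i=5: prepend 'a' → 'aljqpiw'
i=6: prepend 'a' → 'aaljqpiw'
i=7: prepend 'u' → 'uaaljqpiw'
i=8: prepend 'l' → 'luaaljqpiw'
i=9: prepend 'y' → 'yluaaljqpiw'

yluaaljqpiw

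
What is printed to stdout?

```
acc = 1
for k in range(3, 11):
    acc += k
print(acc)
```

53

k=3: acc = 1+3 = 4
k=4: acc = 4+4 = 8
k=5: acc = 8+5 = 13
k=6: acc = 13+6 = 19
k=7: acc = 19+7 = 26
k=8: acc = 26+8 = 34
k=9: acc = 34+9 = 43
k=10: acc = 43+10 = 53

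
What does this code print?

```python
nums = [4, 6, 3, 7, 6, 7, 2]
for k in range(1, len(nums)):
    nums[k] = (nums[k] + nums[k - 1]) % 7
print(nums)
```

k=1: nums[1] = (6+4)%7 = 3 → [4, 3, 3, 7, 6, 7, 2]
k=2: nums[2] = (3+3)%7 = 6 → [4, 3, 6, 7, 6, 7, 2]
k=3: nums[3] = (7+6)%7 = 6 → [4, 3, 6, 6, 6, 7, 2]
k=4: nums[4] = (6+6)%7 = 5 → [4, 3, 6, 6, 5, 7, 2]
k=5: nums[5] = (7+5)%7 = 5 → [4, 3, 6, 6, 5, 5, 2]
k=6: nums[6] = (2+5)%7 = 0 → [4, 3, 6, 6, 5, 5, 0]

[4, 3, 6, 6, 5, 5, 0]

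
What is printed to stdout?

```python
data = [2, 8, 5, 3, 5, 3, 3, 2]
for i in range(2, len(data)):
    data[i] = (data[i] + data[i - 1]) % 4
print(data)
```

[2, 8, 1, 0, 1, 0, 3, 1]

i=2: data[2] = (5+8)%4 = 1 → [2, 8, 1, 3, 5, 3, 3, 2]
i=3: data[3] = (3+1)%4 = 0 → [2, 8, 1, 0, 5, 3, 3, 2]
i=4: data[4] = (5+0)%4 = 1 → [2, 8, 1, 0, 1, 3, 3, 2]
i=5: data[5] = (3+1)%4 = 0 → [2, 8, 1, 0, 1, 0, 3, 2]
i=6: data[6] = (3+0)%4 = 3 → [2, 8, 1, 0, 1, 0, 3, 2]
i=7: data[7] = (2+3)%4 = 1 → [2, 8, 1, 0, 1, 0, 3, 1]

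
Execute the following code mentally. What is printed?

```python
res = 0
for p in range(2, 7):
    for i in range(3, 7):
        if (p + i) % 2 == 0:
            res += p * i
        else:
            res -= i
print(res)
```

140

p=2,i=3: odd sum, res = 0-3 = -3
p=2,i=4: even sum, res = (-3)+8 = 5
p=2,i=5: odd sum, res = 5-5 = 0
p=2,i=6: even sum, res = 0+12 = 12
p=3,i=3: even sum, res = 12+9 = 21
p=3,i=4: odd sum, res = 21-4 = 17
p=3,i=5: even sum, res = 17+15 = 32
p=3,i=6: odd sum, res = 32-6 = 26
p=4,i=3: odd sum, res = 26-3 = 23
p=4,i=4: even sum, res = 23+16 = 39
p=4,i=5: odd sum, res = 39-5 = 34
p=4,i=6: even sum, res = 34+24 = 58
p=5,i=3: even sum, res = 58+15 = 73
p=5,i=4: odd sum, res = 73-4 = 69
p=5,i=5: even sum, res = 69+25 = 94
p=5,i=6: odd sum, res = 94-6 = 88
p=6,i=3: odd sum, res = 88-3 = 85
p=6,i=4: even sum, res = 85+24 = 109
p=6,i=5: odd sum, res = 109-5 = 104
p=6,i=6: even sum, res = 104+36 = 140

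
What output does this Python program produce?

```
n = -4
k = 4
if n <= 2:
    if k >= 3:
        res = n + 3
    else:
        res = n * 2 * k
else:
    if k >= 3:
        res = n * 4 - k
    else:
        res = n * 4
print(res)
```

n=-4, k=4
n <= 2 is True; k >= 3 is True
→ res = n + 3 = -1

-1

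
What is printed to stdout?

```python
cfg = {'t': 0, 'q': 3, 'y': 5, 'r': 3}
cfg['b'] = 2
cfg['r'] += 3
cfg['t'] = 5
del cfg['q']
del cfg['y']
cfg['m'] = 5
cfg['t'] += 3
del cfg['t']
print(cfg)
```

cfg['b'] = 2 → {'t': 0, 'q': 3, 'y': 5, 'r': 3, 'b': 2}
cfg['r'] = 3+3 = 6 → {'t': 0, 'q': 3, 'y': 5, 'r': 6, 'b': 2}
cfg['t'] = 5 → {'t': 5, 'q': 3, 'y': 5, 'r': 6, 'b': 2}
del 'q' → {'t': 5, 'y': 5, 'r': 6, 'b': 2}
del 'y' → {'t': 5, 'r': 6, 'b': 2}
cfg['m'] = 5 → {'t': 5, 'r': 6, 'b': 2, 'm': 5}
cfg['t'] = 5+3 = 8 → {'t': 8, 'r': 6, 'b': 2, 'm': 5}
del 't' → {'r': 6, 'b': 2, 'm': 5}

{'r': 6, 'b': 2, 'm': 5}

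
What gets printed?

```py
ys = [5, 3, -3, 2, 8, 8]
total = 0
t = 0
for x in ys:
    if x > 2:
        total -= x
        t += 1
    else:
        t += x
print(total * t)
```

x=5: >2, total = 0-5 = -5; t=1
x=3: >2, total = (-5)-3 = -8; t=2
x=-3: not >2; t=-1
x=2: not >2; t=1
x=8: >2, total = (-8)-8 = -16; t=2
x=8: >2, total = (-16)-8 = -24; t=3
total*t = (-24)*3 = -72

-72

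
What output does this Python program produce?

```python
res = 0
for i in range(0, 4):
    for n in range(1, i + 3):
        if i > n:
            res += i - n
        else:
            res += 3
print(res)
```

i=0,n=1: not 0>1, res = 0+3 = 3
i=0,n=2: not 0>2, res = 3+3 = 6
i=1,n=1: not 1>1, res = 6+3 = 9
i=1,n=2: not 1>2, res = 9+3 = 12
i=1,n=3: not 1>3, res = 12+3 = 15
i=2,n=1: 2>1, res = 15+1 = 16
i=2,n=2: not 2>2, res = 16+3 = 19
i=2,n=3: not 2>3, res = 19+3 = 22
i=2,n=4: not 2>4, res = 22+3 = 25
i=3,n=1: 3>1, res = 25+2 = 27
i=3,n=2: 3>2, res = 27+1 = 28
i=3,n=3: not 3>3, res = 28+3 = 31
i=3,n=4: not 3>4, res = 31+3 = 34
i=3,n=5: not 3>5, res = 34+3 = 37

37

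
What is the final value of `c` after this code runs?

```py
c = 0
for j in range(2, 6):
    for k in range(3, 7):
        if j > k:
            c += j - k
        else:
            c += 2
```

j=2,k=3: not 2>3, c = 0+2 = 2
j=2,k=4: not 2>4, c = 2+2 = 4
j=2,k=5: not 2>5, c = 4+2 = 6
j=2,k=6: not 2>6, c = 6+2 = 8
j=3,k=3: not 3>3, c = 8+2 = 10
j=3,k=4: not 3>4, c = 10+2 = 12
j=3,k=5: not 3>5, c = 12+2 = 14
j=3,k=6: not 3>6, c = 14+2 = 16
j=4,k=3: 4>3, c = 16+1 = 17
j=4,k=4: not 4>4, c = 17+2 = 19
j=4,k=5: not 4>5, c = 19+2 = 21
j=4,k=6: not 4>6, c = 21+2 = 23
j=5,k=3: 5>3, c = 23+2 = 25
j=5,k=4: 5>4, c = 25+1 = 26
j=5,k=5: not 5>5, c = 26+2 = 28
j=5,k=6: not 5>6, c = 28+2 = 30

30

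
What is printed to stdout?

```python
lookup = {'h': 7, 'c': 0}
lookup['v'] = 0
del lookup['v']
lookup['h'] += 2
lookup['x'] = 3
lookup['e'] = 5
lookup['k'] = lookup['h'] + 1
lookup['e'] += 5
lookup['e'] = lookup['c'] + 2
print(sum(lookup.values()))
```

lookup['v'] = 0 → {'h': 7, 'c': 0, 'v': 0}
del 'v' → {'h': 7, 'c': 0}
lookup['h'] = 7+2 = 9 → {'h': 9, 'c': 0}
lookup['x'] = 3 → {'h': 9, 'c': 0, 'x': 3}
lookup['e'] = 5 → {'h': 9, 'c': 0, 'x': 3, 'e': 5}
lookup['k'] = lookup['h']+1 = 10 → {'h': 9, 'c': 0, 'x': 3, 'e': 5, 'k': 10}
lookup['e'] = 5+5 = 10 → {'h': 9, 'c': 0, 'x': 3, 'e': 10, 'k': 10}
lookup['e'] = lookup['c']+2 = 2 → {'h': 9, 'c': 0, 'x': 3, 'e': 2, 'k': 10}
sum of values = 24

24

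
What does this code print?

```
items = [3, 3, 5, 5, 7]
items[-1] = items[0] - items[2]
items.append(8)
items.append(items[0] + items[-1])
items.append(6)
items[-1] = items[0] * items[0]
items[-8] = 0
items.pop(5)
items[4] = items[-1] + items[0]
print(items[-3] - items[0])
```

items[-1] = items[0]-items[2] = 3-5 = -2 → [3, 3, 5, 5, -2]
append 8 → [3, 3, 5, 5, -2, 8]
append items[0]+items[-1] = 3+8 = 11 → [3, 3, 5, 5, -2, 8, 11]
append 6 → [3, 3, 5, 5, -2, 8, 11, 6]
items[-1] = items[0]*items[0] = 3*3 = 9 → [3, 3, 5, 5, -2, 8, 11, 9]
items[-8] = 0 → [0, 3, 5, 5, -2, 8, 11, 9]
pop(5) removes 8 → [0, 3, 5, 5, -2, 11, 9]
items[4] = items[-1]+items[0] = 9+0 = 9 → [0, 3, 5, 5, 9, 11, 9]
items[-3]-items[0] = 9-0 = 9

9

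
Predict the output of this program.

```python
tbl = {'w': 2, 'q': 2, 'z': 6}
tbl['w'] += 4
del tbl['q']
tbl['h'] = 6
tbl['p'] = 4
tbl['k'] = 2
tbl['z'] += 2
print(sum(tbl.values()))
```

26

tbl['w'] = 2+4 = 6 → {'w': 6, 'q': 2, 'z': 6}
del 'q' → {'w': 6, 'z': 6}
tbl['h'] = 6 → {'w': 6, 'z': 6, 'h': 6}
tbl['p'] = 4 → {'w': 6, 'z': 6, 'h': 6, 'p': 4}
tbl['k'] = 2 → {'w': 6, 'z': 6, 'h': 6, 'p': 4, 'k': 2}
tbl['z'] = 6+2 = 8 → {'w': 6, 'z': 8, 'h': 6, 'p': 4, 'k': 2}
sum of values = 26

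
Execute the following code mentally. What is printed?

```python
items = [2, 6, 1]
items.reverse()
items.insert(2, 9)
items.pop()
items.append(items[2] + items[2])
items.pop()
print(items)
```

reverse → [1, 6, 2]
insert 9 at 2 → [1, 6, 9, 2]
pop() removes 2 → [1, 6, 9]
append items[2]+items[2] = 9+9 = 18 → [1, 6, 9, 18]
pop() removes 18 → [1, 6, 9]

[1, 6, 9]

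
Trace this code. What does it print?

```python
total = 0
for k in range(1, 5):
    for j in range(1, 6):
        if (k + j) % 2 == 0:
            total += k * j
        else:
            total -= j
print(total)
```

42

k=1,j=1: even sum, total = 0+1 = 1
k=1,j=2: odd sum, total = 1-2 = -1
k=1,j=3: even sum, total = (-1)+3 = 2
k=1,j=4: odd sum, total = 2-4 = -2
k=1,j=5: even sum, total = (-2)+5 = 3
k=2,j=1: odd sum, total = 3-1 = 2
k=2,j=2: even sum, total = 2+4 = 6
k=2,j=3: odd sum, total = 6-3 = 3
k=2,j=4: even sum, total = 3+8 = 11
k=2,j=5: odd sum, total = 11-5 = 6
k=3,j=1: even sum, total = 6+3 = 9
k=3,j=2: odd sum, total = 9-2 = 7
k=3,j=3: even sum, total = 7+9 = 16
k=3,j=4: odd sum, total = 16-4 = 12
k=3,j=5: even sum, total = 12+15 = 27
k=4,j=1: odd sum, total = 27-1 = 26
k=4,j=2: even sum, total = 26+8 = 34
k=4,j=3: odd sum, total = 34-3 = 31
k=4,j=4: even sum, total = 31+16 = 47
k=4,j=5: odd sum, total = 47-5 = 42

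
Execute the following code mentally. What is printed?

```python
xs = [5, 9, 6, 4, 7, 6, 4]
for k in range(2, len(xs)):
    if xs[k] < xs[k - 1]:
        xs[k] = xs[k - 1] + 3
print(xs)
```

[5, 9, 12, 15, 18, 21, 24]

k=2: 6<9, xs[2] = 9+3 = 12 → [5, 9, 12, 4, 7, 6, 4]
k=3: 4<12, xs[3] = 12+3 = 15 → [5, 9, 12, 15, 7, 6, 4]
k=4: 7<15, xs[4] = 15+3 = 18 → [5, 9, 12, 15, 18, 6, 4]
k=5: 6<18, xs[5] = 18+3 = 21 → [5, 9, 12, 15, 18, 21, 4]
k=6: 4<21, xs[6] = 21+3 = 24 → [5, 9, 12, 15, 18, 21, 24]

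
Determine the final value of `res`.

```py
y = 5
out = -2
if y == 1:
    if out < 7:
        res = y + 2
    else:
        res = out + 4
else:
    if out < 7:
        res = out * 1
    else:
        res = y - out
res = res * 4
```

-8

y=5, out=-2
y == 1 is False; out < 7 is True
→ res = out * 1 = -2
res = (-2)*4 = -8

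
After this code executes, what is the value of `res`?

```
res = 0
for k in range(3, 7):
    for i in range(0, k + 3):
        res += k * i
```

k=3,i=0: res = 0+0 = 0
k=3,i=1: res = 0+3 = 3
k=3,i=2: res = 3+6 = 9
k=3,i=3: res = 9+9 = 18
k=3,i=4: res = 18+12 = 30
k=3,i=5: res = 30+15 = 45
k=4,i=0: res = 45+0 = 45
k=4,i=1: res = 45+4 = 49
k=4,i=2: res = 49+8 = 57
k=4,i=3: res = 57+12 = 69
k=4,i=4: res = 69+16 = 85
k=4,i=5: res = 85+20 = 105
k=4,i=6: res = 105+24 = 129
k=5,i=0: res = 129+0 = 129
k=5,i=1: res = 129+5 = 134
k=5,i=2: res = 134+10 = 144
k=5,i=3: res = 144+15 = 159
k=5,i=4: res = 159+20 = 179
k=5,i=5: res = 179+25 = 204
k=5,i=6: res = 204+30 = 234
k=5,i=7: res = 234+35 = 269
k=6,i=0: res = 269+0 = 269
k=6,i=1: res = 269+6 = 275
k=6,i=2: res = 275+12 = 287
k=6,i=3: res = 287+18 = 305
k=6,i=4: res = 305+24 = 329
k=6,i=5: res = 329+30 = 359
k=6,i=6: res = 359+36 = 395
k=6,i=7: res = 395+42 = 437
k=6,i=8: res = 437+48 = 485

485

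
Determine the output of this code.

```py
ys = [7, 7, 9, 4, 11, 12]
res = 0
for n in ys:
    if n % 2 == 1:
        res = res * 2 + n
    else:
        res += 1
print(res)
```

116

n=7: odd, res = 0*2+7 = 7
n=7: odd, res = 7*2+7 = 21
n=9: odd, res = 21*2+9 = 51
n=4: not odd, res = 51+1 = 52
n=11: odd, res = 52*2+11 = 115
n=12: not odd, res = 115+1 = 116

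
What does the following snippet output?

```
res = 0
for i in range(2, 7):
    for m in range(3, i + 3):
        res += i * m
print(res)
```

i=2,m=3: res = 0+6 = 6
i=2,m=4: res = 6+8 = 14
i=3,m=3: res = 14+9 = 23
i=3,m=4: res = 23+12 = 35
i=3,m=5: res = 35+15 = 50
i=4,m=3: res = 50+12 = 62
i=4,m=4: res = 62+16 = 78
i=4,m=5: res = 78+20 = 98
i=4,m=6: res = 98+24 = 122
i=5,m=3: res = 122+15 = 137
i=5,m=4: res = 137+20 = 157
i=5,m=5: res = 157+25 = 182
i=5,m=6: res = 182+30 = 212
i=5,m=7: res = 212+35 = 247
i=6,m=3: res = 247+18 = 265
i=6,m=4: res = 265+24 = 289
i=6,m=5: res = 289+30 = 319
i=6,m=6: res = 319+36 = 355
i=6,m=7: res = 355+42 = 397
i=6,m=8: res = 397+48 = 445

445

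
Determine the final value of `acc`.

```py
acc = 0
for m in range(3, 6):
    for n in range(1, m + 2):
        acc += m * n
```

m=3,n=1: acc = 0+3 = 3
m=3,n=2: acc = 3+6 = 9
m=3,n=3: acc = 9+9 = 18
m=3,n=4: acc = 18+12 = 30
m=4,n=1: acc = 30+4 = 34
m=4,n=2: acc = 34+8 = 42
m=4,n=3: acc = 42+12 = 54
m=4,n=4: acc = 54+16 = 70
m=4,n=5: acc = 70+20 = 90
m=5,n=1: acc = 90+5 = 95
m=5,n=2: acc = 95+10 = 105
m=5,n=3: acc = 105+15 = 120
m=5,n=4: acc = 120+20 = 140
m=5,n=5: acc = 140+25 = 165
m=5,n=6: acc = 165+30 = 195

195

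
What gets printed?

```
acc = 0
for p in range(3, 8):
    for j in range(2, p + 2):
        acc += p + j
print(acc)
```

240

p=3,j=2: acc = 0+5 = 5
p=3,j=3: acc = 5+6 = 11
p=3,j=4: acc = 11+7 = 18
p=4,j=2: acc = 18+6 = 24
p=4,j=3: acc = 24+7 = 31
p=4,j=4: acc = 31+8 = 39
p=4,j=5: acc = 39+9 = 48
p=5,j=2: acc = 48+7 = 55
p=5,j=3: acc = 55+8 = 63
p=5,j=4: acc = 63+9 = 72
p=5,j=5: acc = 72+10 = 82
p=5,j=6: acc = 82+11 = 93
p=6,j=2: acc = 93+8 = 101
p=6,j=3: acc = 101+9 = 110
p=6,j=4: acc = 110+10 = 120
p=6,j=5: acc = 120+11 = 131
p=6,j=6: acc = 131+12 = 143
p=6,j=7: acc = 143+13 = 156
p=7,j=2: acc = 156+9 = 165
p=7,j=3: acc = 165+10 = 175
p=7,j=4: acc = 175+11 = 186
p=7,j=5: acc = 186+12 = 198
p=7,j=6: acc = 198+13 = 211
p=7,j=7: acc = 211+14 = 225
p=7,j=8: acc = 225+15 = 240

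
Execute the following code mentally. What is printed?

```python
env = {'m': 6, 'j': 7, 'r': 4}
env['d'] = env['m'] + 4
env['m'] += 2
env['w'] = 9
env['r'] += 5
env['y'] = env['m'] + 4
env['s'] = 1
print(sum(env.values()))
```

env['d'] = env['m']+4 = 10 → {'m': 6, 'j': 7, 'r': 4, 'd': 10}
env['m'] = 6+2 = 8 → {'m': 8, 'j': 7, 'r': 4, 'd': 10}
env['w'] = 9 → {'m': 8, 'j': 7, 'r': 4, 'd': 10, 'w': 9}
env['r'] = 4+5 = 9 → {'m': 8, 'j': 7, 'r': 9, 'd': 10, 'w': 9}
env['y'] = env['m']+4 = 12 → {'m': 8, 'j': 7, 'r': 9, 'd': 10, 'w': 9, 'y': 12}
env['s'] = 1 → {'m': 8, 'j': 7, 'r': 9, 'd': 10, 'w': 9, 'y': 12, 's': 1}
sum of values = 56

56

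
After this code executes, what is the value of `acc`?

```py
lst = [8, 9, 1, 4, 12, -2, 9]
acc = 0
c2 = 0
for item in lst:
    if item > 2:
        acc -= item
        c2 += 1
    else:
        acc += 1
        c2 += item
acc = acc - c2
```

item=8: >2, acc = 0-8 = -8; c2=1
item=9: >2, acc = (-8)-9 = -17; c2=2
item=1: not >2, acc = (-17)+1 = -16; c2=3
item=4: >2, acc = (-16)-4 = -20; c2=4
item=12: >2, acc = (-20)-12 = -32; c2=5
item=-2: not >2, acc = (-32)+1 = -31; c2=3
item=9: >2, acc = (-31)-9 = -40; c2=4
acc-c2 = (-40)-4 = -44

-44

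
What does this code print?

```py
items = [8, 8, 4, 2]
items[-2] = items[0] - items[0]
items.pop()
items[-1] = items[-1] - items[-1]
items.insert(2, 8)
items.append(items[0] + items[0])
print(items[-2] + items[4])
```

16

items[-2] = items[0]-items[0] = 8-8 = 0 → [8, 8, 0, 2]
pop() removes 2 → [8, 8, 0]
items[-1] = items[-1]-items[-1] = 0-0 = 0 → [8, 8, 0]
insert 8 at 2 → [8, 8, 8, 0]
append items[0]+items[0] = 8+8 = 16 → [8, 8, 8, 0, 16]
items[-2]+items[4] = 0+16 = 16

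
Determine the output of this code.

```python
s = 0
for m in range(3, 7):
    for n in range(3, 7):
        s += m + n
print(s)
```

144

m=3,n=3: s = 0+6 = 6
m=3,n=4: s = 6+7 = 13
m=3,n=5: s = 13+8 = 21
m=3,n=6: s = 21+9 = 30
m=4,n=3: s = 30+7 = 37
m=4,n=4: s = 37+8 = 45
m=4,n=5: s = 45+9 = 54
m=4,n=6: s = 54+10 = 64
m=5,n=3: s = 64+8 = 72
m=5,n=4: s = 72+9 = 81
m=5,n=5: s = 81+10 = 91
m=5,n=6: s = 91+11 = 102
m=6,n=3: s = 102+9 = 111
m=6,n=4: s = 111+10 = 121
m=6,n=5: s = 121+11 = 132
m=6,n=6: s = 132+12 = 144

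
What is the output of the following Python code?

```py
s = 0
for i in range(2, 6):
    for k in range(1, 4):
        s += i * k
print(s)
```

84

i=2,k=1: s = 0+2 = 2
i=2,k=2: s = 2+4 = 6
i=2,k=3: s = 6+6 = 12
i=3,k=1: s = 12+3 = 15
i=3,k=2: s = 15+6 = 21
i=3,k=3: s = 21+9 = 30
i=4,k=1: s = 30+4 = 34
i=4,k=2: s = 34+8 = 42
i=4,k=3: s = 42+12 = 54
i=5,k=1: s = 54+5 = 59
i=5,k=2: s = 59+10 = 69
i=5,k=3: s = 69+15 = 84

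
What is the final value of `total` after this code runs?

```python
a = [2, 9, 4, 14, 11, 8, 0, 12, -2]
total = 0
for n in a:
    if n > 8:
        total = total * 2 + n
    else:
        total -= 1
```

133

n=2: not >8, total = 0-1 = -1
n=9: >8, total = (-1)*2+9 = 7
n=4: not >8, total = 7-1 = 6
n=14: >8, total = 6*2+14 = 26
n=11: >8, total = 26*2+11 = 63
n=8: not >8, total = 63-1 = 62
n=0: not >8, total = 62-1 = 61
n=12: >8, total = 61*2+12 = 134
n=-2: not >8, total = 134-1 = 133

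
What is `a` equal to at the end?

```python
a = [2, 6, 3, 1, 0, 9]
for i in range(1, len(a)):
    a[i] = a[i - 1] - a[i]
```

[2, -4, -7, -8, -8, -17]

i=1: a[1] = 2-6 = -4 → [2, -4, 3, 1, 0, 9]
i=2: a[2] = (-4)-3 = -7 → [2, -4, -7, 1, 0, 9]
i=3: a[3] = (-7)-1 = -8 → [2, -4, -7, -8, 0, 9]
i=4: a[4] = (-8)-0 = -8 → [2, -4, -7, -8, -8, 9]
i=5: a[5] = (-8)-9 = -17 → [2, -4, -7, -8, -8, -17]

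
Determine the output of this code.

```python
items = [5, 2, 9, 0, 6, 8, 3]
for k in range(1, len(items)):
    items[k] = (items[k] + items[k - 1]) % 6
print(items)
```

k=1: items[1] = (2+5)%6 = 1 → [5, 1, 9, 0, 6, 8, 3]
k=2: items[2] = (9+1)%6 = 4 → [5, 1, 4, 0, 6, 8, 3]
k=3: items[3] = (0+4)%6 = 4 → [5, 1, 4, 4, 6, 8, 3]
k=4: items[4] = (6+4)%6 = 4 → [5, 1, 4, 4, 4, 8, 3]
k=5: items[5] = (8+4)%6 = 0 → [5, 1, 4, 4, 4, 0, 3]
k=6: items[6] = (3+0)%6 = 3 → [5, 1, 4, 4, 4, 0, 3]

[5, 1, 4, 4, 4, 0, 3]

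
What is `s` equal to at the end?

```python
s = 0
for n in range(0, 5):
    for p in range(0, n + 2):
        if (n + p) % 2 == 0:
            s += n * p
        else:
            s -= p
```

n=0,p=0: even sum, s = 0+0 = 0
n=0,p=1: odd sum, s = 0-1 = -1
n=1,p=0: odd sum, s = (-1)-0 = -1
n=1,p=1: even sum, s = (-1)+1 = 0
n=1,p=2: odd sum, s = 0-2 = -2
n=2,p=0: even sum, s = (-2)+0 = -2
n=2,p=1: odd sum, s = (-2)-1 = -3
n=2,p=2: even sum, s = (-3)+4 = 1
n=2,p=3: odd sum, s = 1-3 = -2
n=3,p=0: odd sum, s = (-2)-0 = -2
n=3,p=1: even sum, s = (-2)+3 = 1
n=3,p=2: odd sum, s = 1-2 = -1
n=3,p=3: even sum, s = (-1)+9 = 8
n=3,p=4: odd sum, s = 8-4 = 4
n=4,p=0: even sum, s = 4+0 = 4
n=4,p=1: odd sum, s = 4-1 = 3
n=4,p=2: even sum, s = 3+8 = 11
n=4,p=3: odd sum, s = 11-3 = 8
n=4,p=4: even sum, s = 8+16 = 24
n=4,p=5: odd sum, s = 24-5 = 19

19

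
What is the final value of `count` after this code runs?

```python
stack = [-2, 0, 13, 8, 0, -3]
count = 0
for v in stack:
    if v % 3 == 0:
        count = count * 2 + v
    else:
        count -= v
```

v=-2: not %3==0, count = 0-(-2) = 2
v=0: %3==0, count = 2*2+0 = 4
v=13: not %3==0, count = 4-13 = -9
v=8: not %3==0, count = (-9)-8 = -17
v=0: %3==0, count = (-17)*2+0 = -34
v=-3: %3==0, count = (-34)*2+(-3) = -71

-71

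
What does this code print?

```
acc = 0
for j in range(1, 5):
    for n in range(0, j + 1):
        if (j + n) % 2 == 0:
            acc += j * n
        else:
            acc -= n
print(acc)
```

34

j=1,n=0: odd sum, acc = 0-0 = 0
j=1,n=1: even sum, acc = 0+1 = 1
j=2,n=0: even sum, acc = 1+0 = 1
j=2,n=1: odd sum, acc = 1-1 = 0
j=2,n=2: even sum, acc = 0+4 = 4
j=3,n=0: odd sum, acc = 4-0 = 4
j=3,n=1: even sum, acc = 4+3 = 7
j=3,n=2: odd sum, acc = 7-2 = 5
j=3,n=3: even sum, acc = 5+9 = 14
j=4,n=0: even sum, acc = 14+0 = 14
j=4,n=1: odd sum, acc = 14-1 = 13
j=4,n=2: even sum, acc = 13+8 = 21
j=4,n=3: odd sum, acc = 21-3 = 18
j=4,n=4: even sum, acc = 18+16 = 34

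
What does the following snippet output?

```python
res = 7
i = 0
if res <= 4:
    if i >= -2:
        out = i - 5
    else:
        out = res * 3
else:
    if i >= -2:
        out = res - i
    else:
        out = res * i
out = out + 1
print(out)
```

res=7, i=0
res <= 4 is False; i >= -2 is True
→ out = res - i = 7
out = 7+1 = 8

8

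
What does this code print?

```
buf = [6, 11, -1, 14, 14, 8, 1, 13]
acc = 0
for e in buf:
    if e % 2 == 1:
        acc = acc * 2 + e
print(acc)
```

e=6: not odd
e=11: odd, acc = 0*2+11 = 11
e=-1: odd, acc = 11*2+(-1) = 21
e=14: not odd
e=14: not odd
e=8: not odd
e=1: odd, acc = 21*2+1 = 43
e=13: odd, acc = 43*2+13 = 99

99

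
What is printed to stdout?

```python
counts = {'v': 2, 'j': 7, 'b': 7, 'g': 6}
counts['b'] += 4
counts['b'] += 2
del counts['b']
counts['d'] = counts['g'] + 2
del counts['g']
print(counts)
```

counts['b'] = 7+4 = 11 → {'v': 2, 'j': 7, 'b': 11, 'g': 6}
counts['b'] = 11+2 = 13 → {'v': 2, 'j': 7, 'b': 13, 'g': 6}
del 'b' → {'v': 2, 'j': 7, 'g': 6}
counts['d'] = counts['g']+2 = 8 → {'v': 2, 'j': 7, 'g': 6, 'd': 8}
del 'g' → {'v': 2, 'j': 7, 'd': 8}

{'v': 2, 'j': 7, 'd': 8}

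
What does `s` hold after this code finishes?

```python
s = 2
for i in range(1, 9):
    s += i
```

38

i=1: s = 2+1 = 3
i=2: s = 3+2 = 5
i=3: s = 5+3 = 8
i=4: s = 8+4 = 12
i=5: s = 12+5 = 17
i=6: s = 17+6 = 23
i=7: s = 23+7 = 30
i=8: s = 30+8 = 38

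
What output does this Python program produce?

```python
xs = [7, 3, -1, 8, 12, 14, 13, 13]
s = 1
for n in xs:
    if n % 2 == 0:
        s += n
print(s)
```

35

n=7: not even
n=3: not even
n=-1: not even
n=8: even, s = 1+8 = 9
n=12: even, s = 9+12 = 21
n=14: even, s = 21+14 = 35
n=13: not even
n=13: not even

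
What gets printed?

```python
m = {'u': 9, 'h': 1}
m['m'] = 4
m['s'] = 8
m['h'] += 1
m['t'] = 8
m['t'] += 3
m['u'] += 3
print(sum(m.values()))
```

37

m['m'] = 4 → {'u': 9, 'h': 1, 'm': 4}
m['s'] = 8 → {'u': 9, 'h': 1, 'm': 4, 's': 8}
m['h'] = 1+1 = 2 → {'u': 9, 'h': 2, 'm': 4, 's': 8}
m['t'] = 8 → {'u': 9, 'h': 2, 'm': 4, 's': 8, 't': 8}
m['t'] = 8+3 = 11 → {'u': 9, 'h': 2, 'm': 4, 's': 8, 't': 11}
m['u'] = 9+3 = 12 → {'u': 12, 'h': 2, 'm': 4, 's': 8, 't': 11}
sum of values = 37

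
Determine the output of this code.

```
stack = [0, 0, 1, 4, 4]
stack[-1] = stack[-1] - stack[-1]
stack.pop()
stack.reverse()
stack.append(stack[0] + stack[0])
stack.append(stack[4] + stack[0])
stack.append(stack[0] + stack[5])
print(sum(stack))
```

41

stack[-1] = stack[-1]-stack[-1] = 4-4 = 0 → [0, 0, 1, 4, 0]
pop() removes 0 → [0, 0, 1, 4]
reverse → [4, 1, 0, 0]
append stack[0]+stack[0] = 4+4 = 8 → [4, 1, 0, 0, 8]
append stack[4]+stack[0] = 8+4 = 12 → [4, 1, 0, 0, 8, 12]
append stack[0]+stack[5] = 4+12 = 16 → [4, 1, 0, 0, 8, 12, 16]
sum = 41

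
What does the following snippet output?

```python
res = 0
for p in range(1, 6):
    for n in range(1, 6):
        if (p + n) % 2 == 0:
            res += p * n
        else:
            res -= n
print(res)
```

p=1,n=1: even sum, res = 0+1 = 1
p=1,n=2: odd sum, res = 1-2 = -1
p=1,n=3: even sum, res = (-1)+3 = 2
p=1,n=4: odd sum, res = 2-4 = -2
p=1,n=5: even sum, res = (-2)+5 = 3
p=2,n=1: odd sum, res = 3-1 = 2
p=2,n=2: even sum, res = 2+4 = 6
p=2,n=3: odd sum, res = 6-3 = 3
p=2,n=4: even sum, res = 3+8 = 11
p=2,n=5: odd sum, res = 11-5 = 6
p=3,n=1: even sum, res = 6+3 = 9
p=3,n=2: odd sum, res = 9-2 = 7
p=3,n=3: even sum, res = 7+9 = 16
p=3,n=4: odd sum, res = 16-4 = 12
p=3,n=5: even sum, res = 12+15 = 27
p=4,n=1: odd sum, res = 27-1 = 26
p=4,n=2: even sum, res = 26+8 = 34
p=4,n=3: odd sum, res = 34-3 = 31
p=4,n=4: even sum, res = 31+16 = 47
p=4,n=5: odd sum, res = 47-5 = 42
p=5,n=1: even sum, res = 42+5 = 47
p=5,n=2: odd sum, res = 47-2 = 45
p=5,n=3: even sum, res = 45+15 = 60
p=5,n=4: odd sum, res = 60-4 = 56
p=5,n=5: even sum, res = 56+25 = 81

81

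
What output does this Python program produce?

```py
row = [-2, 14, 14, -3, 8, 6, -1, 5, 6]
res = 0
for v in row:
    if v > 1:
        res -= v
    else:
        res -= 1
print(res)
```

v=-2: not >1, res = 0-1 = -1
v=14: >1, res = (-1)-14 = -15
v=14: >1, res = (-15)-14 = -29
v=-3: not >1, res = (-29)-1 = -30
v=8: >1, res = (-30)-8 = -38
v=6: >1, res = (-38)-6 = -44
v=-1: not >1, res = (-44)-1 = -45
v=5: >1, res = (-45)-5 = -50
v=6: >1, res = (-50)-6 = -56

-56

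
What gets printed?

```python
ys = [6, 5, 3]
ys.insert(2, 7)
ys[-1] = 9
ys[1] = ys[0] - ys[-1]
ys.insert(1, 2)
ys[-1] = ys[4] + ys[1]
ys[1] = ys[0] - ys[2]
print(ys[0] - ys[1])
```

-3

insert 7 at 2 → [6, 5, 7, 3]
ys[-1] = 9 → [6, 5, 7, 9]
ys[1] = ys[0]-ys[-1] = 6-9 = -3 → [6, -3, 7, 9]
insert 2 at 1 → [6, 2, -3, 7, 9]
ys[-1] = ys[4]+ys[1] = 9+2 = 11 → [6, 2, -3, 7, 11]
ys[1] = ys[0]-ys[2] = 6-(-3) = 9 → [6, 9, -3, 7, 11]
ys[0]-ys[1] = 6-9 = -3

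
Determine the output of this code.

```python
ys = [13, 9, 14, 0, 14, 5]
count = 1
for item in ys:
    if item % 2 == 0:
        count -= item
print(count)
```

item=13: not even
item=9: not even
item=14: even, count = 1-14 = -13
item=0: even, count = (-13)-0 = -13
item=14: even, count = (-13)-14 = -27
item=5: not even

-27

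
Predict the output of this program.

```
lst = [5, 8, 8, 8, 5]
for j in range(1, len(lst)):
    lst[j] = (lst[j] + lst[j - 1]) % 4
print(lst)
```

j=1: lst[1] = (8+5)%4 = 1 → [5, 1, 8, 8, 5]
j=2: lst[2] = (8+1)%4 = 1 → [5, 1, 1, 8, 5]
j=3: lst[3] = (8+1)%4 = 1 → [5, 1, 1, 1, 5]
j=4: lst[4] = (5+1)%4 = 2 → [5, 1, 1, 1, 2]

[5, 1, 1, 1, 2]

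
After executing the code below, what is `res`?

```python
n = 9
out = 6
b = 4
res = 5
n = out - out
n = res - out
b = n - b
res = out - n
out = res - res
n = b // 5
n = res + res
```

n = 6-6 = 0
n = 5-6 = -1
b = (-1)-4 = -5
res = 6-(-1) = 7
out = 7-7 = 0
n = (-5)//5 = -1
n = 7+7 = 14

7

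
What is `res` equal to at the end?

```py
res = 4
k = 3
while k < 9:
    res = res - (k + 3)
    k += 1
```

k=3: res = 4-6 = -2
k=4: res = (-2)-7 = -9
k=5: res = (-9)-8 = -17
k=6: res = (-17)-9 = -26
k=7: res = (-26)-10 = -36
k=8: res = (-36)-11 = -47

-47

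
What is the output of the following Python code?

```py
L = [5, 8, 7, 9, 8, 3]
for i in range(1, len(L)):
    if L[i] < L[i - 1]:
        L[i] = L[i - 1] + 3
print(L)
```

[5, 8, 11, 14, 17, 20]

i=1: 8>=5, unchanged → [5, 8, 7, 9, 8, 3]
i=2: 7<8, L[2] = 8+3 = 11 → [5, 8, 11, 9, 8, 3]
i=3: 9<11, L[3] = 11+3 = 14 → [5, 8, 11, 14, 8, 3]
i=4: 8<14, L[4] = 14+3 = 17 → [5, 8, 11, 14, 17, 3]
i=5: 3<17, L[5] = 17+3 = 20 → [5, 8, 11, 14, 17, 20]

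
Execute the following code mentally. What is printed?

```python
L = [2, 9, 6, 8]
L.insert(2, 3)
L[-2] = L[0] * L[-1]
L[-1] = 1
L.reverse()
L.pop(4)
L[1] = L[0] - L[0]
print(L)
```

[1, 0, 3, 9]

insert 3 at 2 → [2, 9, 3, 6, 8]
L[-2] = L[0]*L[-1] = 2*8 = 16 → [2, 9, 3, 16, 8]
L[-1] = 1 → [2, 9, 3, 16, 1]
reverse → [1, 16, 3, 9, 2]
pop(4) removes 2 → [1, 16, 3, 9]
L[1] = L[0]-L[0] = 1-1 = 0 → [1, 0, 3, 9]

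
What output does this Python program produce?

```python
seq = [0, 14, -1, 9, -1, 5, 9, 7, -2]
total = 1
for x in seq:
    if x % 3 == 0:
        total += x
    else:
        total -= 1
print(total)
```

13

x=0: %3==0, total = 1+0 = 1
x=14: not %3==0, total = 1-1 = 0
x=-1: not %3==0, total = 0-1 = -1
x=9: %3==0, total = (-1)+9 = 8
x=-1: not %3==0, total = 8-1 = 7
x=5: not %3==0, total = 7-1 = 6
x=9: %3==0, total = 6+9 = 15
x=7: not %3==0, total = 15-1 = 14
x=-2: not %3==0, total = 14-1 = 13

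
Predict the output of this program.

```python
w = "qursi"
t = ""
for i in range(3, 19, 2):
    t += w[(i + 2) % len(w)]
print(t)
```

qriusqri

i=3: add w[0]='q' → 'q'
i=5: add w[2]='r' → 'qr'
i=7: add w[4]='i' → 'qri'
i=9: add w[1]='u' → 'qriu'
i=11: add w[3]='s' → 'qrius'
i=13: add w[0]='q' → 'qriusq'
i=15: add w[2]='r' → 'qriusqr'
i=17: add w[4]='i' → 'qriusqri'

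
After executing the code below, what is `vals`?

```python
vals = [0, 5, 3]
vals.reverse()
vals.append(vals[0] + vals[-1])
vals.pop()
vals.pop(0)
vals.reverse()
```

[0, 5]

reverse → [3, 5, 0]
append vals[0]+vals[-1] = 3+0 = 3 → [3, 5, 0, 3]
pop() removes 3 → [3, 5, 0]
pop(0) removes 3 → [5, 0]
reverse → [0, 5]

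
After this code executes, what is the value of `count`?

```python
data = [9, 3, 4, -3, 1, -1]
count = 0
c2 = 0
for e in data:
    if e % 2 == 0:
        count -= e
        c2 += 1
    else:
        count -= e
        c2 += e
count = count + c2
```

-3

e=9: not even, count = 0-9 = -9; c2=9
e=3: not even, count = (-9)-3 = -12; c2=12
e=4: even, count = (-12)-4 = -16; c2=13
e=-3: not even, count = (-16)-(-3) = -13; c2=10
e=1: not even, count = (-13)-1 = -14; c2=11
e=-1: not even, count = (-14)-(-1) = -13; c2=10
count+c2 = (-13)+10 = -3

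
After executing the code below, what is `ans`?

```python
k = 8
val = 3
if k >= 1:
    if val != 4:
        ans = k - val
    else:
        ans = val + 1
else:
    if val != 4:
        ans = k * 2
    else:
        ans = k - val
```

5

k=8, val=3
k >= 1 is True; val != 4 is True
→ ans = k - val = 5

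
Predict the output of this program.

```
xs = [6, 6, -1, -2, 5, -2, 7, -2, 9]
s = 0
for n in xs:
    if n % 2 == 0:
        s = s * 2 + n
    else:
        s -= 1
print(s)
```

115

n=6: even, s = 0*2+6 = 6
n=6: even, s = 6*2+6 = 18
n=-1: not even, s = 18-1 = 17
n=-2: even, s = 17*2+(-2) = 32
n=5: not even, s = 32-1 = 31
n=-2: even, s = 31*2+(-2) = 60
n=7: not even, s = 60-1 = 59
n=-2: even, s = 59*2+(-2) = 116
n=9: not even, s = 116-1 = 115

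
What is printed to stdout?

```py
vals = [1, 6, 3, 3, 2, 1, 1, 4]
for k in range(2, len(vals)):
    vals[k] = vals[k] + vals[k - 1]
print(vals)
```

[1, 6, 9, 12, 14, 15, 16, 20]

k=2: vals[2] = 3+6 = 9 → [1, 6, 9, 3, 2, 1, 1, 4]
k=3: vals[3] = 3+9 = 12 → [1, 6, 9, 12, 2, 1, 1, 4]
k=4: vals[4] = 2+12 = 14 → [1, 6, 9, 12, 14, 1, 1, 4]
k=5: vals[5] = 1+14 = 15 → [1, 6, 9, 12, 14, 15, 1, 4]
k=6: vals[6] = 1+15 = 16 → [1, 6, 9, 12, 14, 15, 16, 4]
k=7: vals[7] = 4+16 = 20 → [1, 6, 9, 12, 14, 15, 16, 20]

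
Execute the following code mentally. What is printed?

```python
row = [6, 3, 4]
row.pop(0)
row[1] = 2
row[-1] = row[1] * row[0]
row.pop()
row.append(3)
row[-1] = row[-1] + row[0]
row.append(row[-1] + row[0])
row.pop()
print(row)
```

[3, 6]

pop(0) removes 6 → [3, 4]
row[1] = 2 → [3, 2]
row[-1] = row[1]*row[0] = 2*3 = 6 → [3, 6]
pop() removes 6 → [3]
append 3 → [3, 3]
row[-1] = row[-1]+row[0] = 3+3 = 6 → [3, 6]
append row[-1]+row[0] = 6+3 = 9 → [3, 6, 9]
pop() removes 9 → [3, 6]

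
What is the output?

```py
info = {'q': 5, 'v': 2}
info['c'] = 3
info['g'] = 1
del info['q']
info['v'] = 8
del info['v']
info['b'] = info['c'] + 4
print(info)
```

info['c'] = 3 → {'q': 5, 'v': 2, 'c': 3}
info['g'] = 1 → {'q': 5, 'v': 2, 'c': 3, 'g': 1}
del 'q' → {'v': 2, 'c': 3, 'g': 1}
info['v'] = 8 → {'v': 8, 'c': 3, 'g': 1}
del 'v' → {'c': 3, 'g': 1}
info['b'] = info['c']+4 = 7 → {'c': 3, 'g': 1, 'b': 7}

{'c': 3, 'g': 1, 'b': 7}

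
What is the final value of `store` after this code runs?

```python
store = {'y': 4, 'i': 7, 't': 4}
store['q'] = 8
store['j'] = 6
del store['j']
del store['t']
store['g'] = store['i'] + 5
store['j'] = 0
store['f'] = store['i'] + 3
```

store['q'] = 8 → {'y': 4, 'i': 7, 't': 4, 'q': 8}
store['j'] = 6 → {'y': 4, 'i': 7, 't': 4, 'q': 8, 'j': 6}
del 'j' → {'y': 4, 'i': 7, 't': 4, 'q': 8}
del 't' → {'y': 4, 'i': 7, 'q': 8}
store['g'] = store['i']+5 = 12 → {'y': 4, 'i': 7, 'q': 8, 'g': 12}
store['j'] = 0 → {'y': 4, 'i': 7, 'q': 8, 'g': 12, 'j': 0}
store['f'] = store['i']+3 = 10 → {'y': 4, 'i': 7, 'q': 8, 'g': 12, 'j': 0, 'f': 10}

{'y': 4, 'i': 7, 'q': 8, 'g': 12, 'j': 0, 'f': 10}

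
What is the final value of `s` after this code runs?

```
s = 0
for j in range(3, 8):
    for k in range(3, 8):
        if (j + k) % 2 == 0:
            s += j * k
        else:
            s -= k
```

j=3,k=3: even sum, s = 0+9 = 9
j=3,k=4: odd sum, s = 9-4 = 5
j=3,k=5: even sum, s = 5+15 = 20
j=3,k=6: odd sum, s = 20-6 = 14
j=3,k=7: even sum, s = 14+21 = 35
j=4,k=3: odd sum, s = 35-3 = 32
j=4,k=4: even sum, s = 32+16 = 48
j=4,k=5: odd sum, s = 48-5 = 43
j=4,k=6: even sum, s = 43+24 = 67
j=4,k=7: odd sum, s = 67-7 = 60
j=5,k=3: even sum, s = 60+15 = 75
j=5,k=4: odd sum, s = 75-4 = 71
j=5,k=5: even sum, s = 71+25 = 96
j=5,k=6: odd sum, s = 96-6 = 90
j=5,k=7: even sum, s = 90+35 = 125
j=6,k=3: odd sum, s = 125-3 = 122
j=6,k=4: even sum, s = 122+24 = 146
j=6,k=5: odd sum, s = 146-5 = 141
j=6,k=6: even sum, s = 141+36 = 177
j=6,k=7: odd sum, s = 177-7 = 170
j=7,k=3: even sum, s = 170+21 = 191
j=7,k=4: odd sum, s = 191-4 = 187
j=7,k=5: even sum, s = 187+35 = 222
j=7,k=6: odd sum, s = 222-6 = 216
j=7,k=7: even sum, s = 216+49 = 265

265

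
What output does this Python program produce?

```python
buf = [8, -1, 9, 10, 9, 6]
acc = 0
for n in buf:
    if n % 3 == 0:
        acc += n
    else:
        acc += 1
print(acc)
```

27

n=8: not %3==0, acc = 0+1 = 1
n=-1: not %3==0, acc = 1+1 = 2
n=9: %3==0, acc = 2+9 = 11
n=10: not %3==0, acc = 11+1 = 12
n=9: %3==0, acc = 12+9 = 21
n=6: %3==0, acc = 21+6 = 27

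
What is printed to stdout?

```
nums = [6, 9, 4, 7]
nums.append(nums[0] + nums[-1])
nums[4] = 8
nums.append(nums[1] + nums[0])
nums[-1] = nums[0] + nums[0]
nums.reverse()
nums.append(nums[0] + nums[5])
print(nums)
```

[12, 8, 7, 4, 9, 6, 18]

append nums[0]+nums[-1] = 6+7 = 13 → [6, 9, 4, 7, 13]
nums[4] = 8 → [6, 9, 4, 7, 8]
append nums[1]+nums[0] = 9+6 = 15 → [6, 9, 4, 7, 8, 15]
nums[-1] = nums[0]+nums[0] = 6+6 = 12 → [6, 9, 4, 7, 8, 12]
reverse → [12, 8, 7, 4, 9, 6]
append nums[0]+nums[5] = 12+6 = 18 → [12, 8, 7, 4, 9, 6, 18]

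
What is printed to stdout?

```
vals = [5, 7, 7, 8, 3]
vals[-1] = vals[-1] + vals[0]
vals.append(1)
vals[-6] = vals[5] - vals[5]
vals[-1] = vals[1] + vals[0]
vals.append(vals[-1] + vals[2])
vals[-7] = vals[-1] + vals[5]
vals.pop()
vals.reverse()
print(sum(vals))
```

58

vals[-1] = vals[-1]+vals[0] = 3+5 = 8 → [5, 7, 7, 8, 8]
append 1 → [5, 7, 7, 8, 8, 1]
vals[-6] = vals[5]-vals[5] = 1-1 = 0 → [0, 7, 7, 8, 8, 1]
vals[-1] = vals[1]+vals[0] = 7+0 = 7 → [0, 7, 7, 8, 8, 7]
append vals[-1]+vals[2] = 7+7 = 14 → [0, 7, 7, 8, 8, 7, 14]
vals[-7] = vals[-1]+vals[5] = 14+7 = 21 → [21, 7, 7, 8, 8, 7, 14]
pop() removes 14 → [21, 7, 7, 8, 8, 7]
reverse → [7, 8, 8, 7, 7, 21]
sum = 58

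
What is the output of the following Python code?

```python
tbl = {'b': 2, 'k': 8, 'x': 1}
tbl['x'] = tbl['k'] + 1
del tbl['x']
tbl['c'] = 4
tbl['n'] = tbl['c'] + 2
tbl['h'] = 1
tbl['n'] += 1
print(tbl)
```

{'b': 2, 'k': 8, 'c': 4, 'n': 7, 'h': 1}

tbl['x'] = tbl['k']+1 = 9 → {'b': 2, 'k': 8, 'x': 9}
del 'x' → {'b': 2, 'k': 8}
tbl['c'] = 4 → {'b': 2, 'k': 8, 'c': 4}
tbl['n'] = tbl['c']+2 = 6 → {'b': 2, 'k': 8, 'c': 4, 'n': 6}
tbl['h'] = 1 → {'b': 2, 'k': 8, 'c': 4, 'n': 6, 'h': 1}
tbl['n'] = 6+1 = 7 → {'b': 2, 'k': 8, 'c': 4, 'n': 7, 'h': 1}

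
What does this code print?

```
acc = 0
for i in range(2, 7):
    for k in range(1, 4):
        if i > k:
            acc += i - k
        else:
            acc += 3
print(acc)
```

i=2,k=1: 2>1, acc = 0+1 = 1
i=2,k=2: not 2>2, acc = 1+3 = 4
i=2,k=3: not 2>3, acc = 4+3 = 7
i=3,k=1: 3>1, acc = 7+2 = 9
i=3,k=2: 3>2, acc = 9+1 = 10
i=3,k=3: not 3>3, acc = 10+3 = 13
i=4,k=1: 4>1, acc = 13+3 = 16
i=4,k=2: 4>2, acc = 16+2 = 18
i=4,k=3: 4>3, acc = 18+1 = 19
i=5,k=1: 5>1, acc = 19+4 = 23
i=5,k=2: 5>2, acc = 23+3 = 26
i=5,k=3: 5>3, acc = 26+2 = 28
i=6,k=1: 6>1, acc = 28+5 = 33
i=6,k=2: 6>2, acc = 33+4 = 37
i=6,k=3: 6>3, acc = 37+3 = 40

40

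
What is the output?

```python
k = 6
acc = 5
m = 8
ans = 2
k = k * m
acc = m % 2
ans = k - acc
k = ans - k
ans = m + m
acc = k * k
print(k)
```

0

k = 6*8 = 48
acc = 8%2 = 0
ans = 48-0 = 48
k = 48-48 = 0
ans = 8+8 = 16
acc = 0*0 = 0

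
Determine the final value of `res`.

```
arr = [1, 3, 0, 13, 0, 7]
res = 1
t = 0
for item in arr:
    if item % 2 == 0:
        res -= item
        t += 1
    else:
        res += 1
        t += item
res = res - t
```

item=1: not even, res = 1+1 = 2; t=1
item=3: not even, res = 2+1 = 3; t=4
item=0: even, res = 3-0 = 3; t=5
item=13: not even, res = 3+1 = 4; t=18
item=0: even, res = 4-0 = 4; t=19
item=7: not even, res = 4+1 = 5; t=26
res-t = 5-26 = -21

-21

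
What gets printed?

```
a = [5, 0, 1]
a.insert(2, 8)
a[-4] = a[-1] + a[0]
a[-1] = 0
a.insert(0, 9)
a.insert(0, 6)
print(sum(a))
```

29

insert 8 at 2 → [5, 0, 8, 1]
a[-4] = a[-1]+a[0] = 1+5 = 6 → [6, 0, 8, 1]
a[-1] = 0 → [6, 0, 8, 0]
insert 9 at 0 → [9, 6, 0, 8, 0]
insert 6 at 0 → [6, 9, 6, 0, 8, 0]
sum = 29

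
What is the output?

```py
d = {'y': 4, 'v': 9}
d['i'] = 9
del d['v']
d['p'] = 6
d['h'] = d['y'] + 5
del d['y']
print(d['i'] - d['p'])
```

3

d['i'] = 9 → {'y': 4, 'v': 9, 'i': 9}
del 'v' → {'y': 4, 'i': 9}
d['p'] = 6 → {'y': 4, 'i': 9, 'p': 6}
d['h'] = d['y']+5 = 9 → {'y': 4, 'i': 9, 'p': 6, 'h': 9}
del 'y' → {'i': 9, 'p': 6, 'h': 9}
d['i']-d['p'] = 9-6 = 3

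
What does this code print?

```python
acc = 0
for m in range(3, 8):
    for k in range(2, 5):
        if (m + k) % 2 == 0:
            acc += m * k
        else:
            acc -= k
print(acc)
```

m=3,k=2: odd sum, acc = 0-2 = -2
m=3,k=3: even sum, acc = (-2)+9 = 7
m=3,k=4: odd sum, acc = 7-4 = 3
m=4,k=2: even sum, acc = 3+8 = 11
m=4,k=3: odd sum, acc = 11-3 = 8
m=4,k=4: even sum, acc = 8+16 = 24
m=5,k=2: odd sum, acc = 24-2 = 22
m=5,k=3: even sum, acc = 22+15 = 37
m=5,k=4: odd sum, acc = 37-4 = 33
m=6,k=2: even sum, acc = 33+12 = 45
m=6,k=3: odd sum, acc = 45-3 = 42
m=6,k=4: even sum, acc = 42+24 = 66
m=7,k=2: odd sum, acc = 66-2 = 64
m=7,k=3: even sum, acc = 64+21 = 85
m=7,k=4: odd sum, acc = 85-4 = 81

81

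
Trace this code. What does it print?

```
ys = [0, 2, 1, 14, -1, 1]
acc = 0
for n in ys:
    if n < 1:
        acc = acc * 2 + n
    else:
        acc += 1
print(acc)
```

n=0: <1, acc = 0*2+0 = 0
n=2: not <1, acc = 0+1 = 1
n=1: not <1, acc = 1+1 = 2
n=14: not <1, acc = 2+1 = 3
n=-1: <1, acc = 3*2+(-1) = 5
n=1: not <1, acc = 5+1 = 6

6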